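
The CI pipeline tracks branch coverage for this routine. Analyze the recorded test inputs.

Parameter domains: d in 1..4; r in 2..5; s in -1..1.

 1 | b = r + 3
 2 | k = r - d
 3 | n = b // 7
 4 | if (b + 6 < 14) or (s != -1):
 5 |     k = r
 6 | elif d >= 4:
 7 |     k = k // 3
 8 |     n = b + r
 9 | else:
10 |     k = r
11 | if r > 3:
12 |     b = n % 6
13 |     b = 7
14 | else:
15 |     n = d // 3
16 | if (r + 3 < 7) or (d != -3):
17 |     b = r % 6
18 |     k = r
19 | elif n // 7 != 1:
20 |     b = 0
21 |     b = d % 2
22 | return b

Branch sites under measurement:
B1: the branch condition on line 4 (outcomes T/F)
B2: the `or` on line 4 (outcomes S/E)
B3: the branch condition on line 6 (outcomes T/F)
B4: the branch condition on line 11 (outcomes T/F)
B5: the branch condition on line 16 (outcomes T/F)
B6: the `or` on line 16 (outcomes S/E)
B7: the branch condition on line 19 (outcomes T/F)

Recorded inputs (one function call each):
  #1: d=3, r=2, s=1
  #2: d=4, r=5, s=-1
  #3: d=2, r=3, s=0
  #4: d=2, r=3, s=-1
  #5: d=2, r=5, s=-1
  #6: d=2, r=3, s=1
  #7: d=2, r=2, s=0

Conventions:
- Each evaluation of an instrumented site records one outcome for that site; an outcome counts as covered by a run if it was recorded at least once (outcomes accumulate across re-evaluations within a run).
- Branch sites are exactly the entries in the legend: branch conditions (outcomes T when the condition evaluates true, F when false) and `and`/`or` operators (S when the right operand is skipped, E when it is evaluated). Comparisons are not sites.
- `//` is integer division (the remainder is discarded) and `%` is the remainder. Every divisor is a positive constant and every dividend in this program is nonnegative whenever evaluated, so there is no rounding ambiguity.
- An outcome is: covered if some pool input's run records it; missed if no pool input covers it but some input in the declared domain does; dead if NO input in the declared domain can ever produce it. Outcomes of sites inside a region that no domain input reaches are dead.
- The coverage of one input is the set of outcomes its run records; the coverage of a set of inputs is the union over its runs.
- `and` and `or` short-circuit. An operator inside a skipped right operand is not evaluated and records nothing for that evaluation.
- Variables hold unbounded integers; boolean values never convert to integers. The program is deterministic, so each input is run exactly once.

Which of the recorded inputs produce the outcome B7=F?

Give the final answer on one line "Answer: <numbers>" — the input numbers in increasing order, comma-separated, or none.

input #1 (d=3, r=2, s=1): never hits B7=F
input #2 (d=4, r=5, s=-1): never hits B7=F
input #3 (d=2, r=3, s=0): never hits B7=F
input #4 (d=2, r=3, s=-1): never hits B7=F
input #5 (d=2, r=5, s=-1): never hits B7=F
input #6 (d=2, r=3, s=1): never hits B7=F
input #7 (d=2, r=2, s=0): never hits B7=F

Answer: none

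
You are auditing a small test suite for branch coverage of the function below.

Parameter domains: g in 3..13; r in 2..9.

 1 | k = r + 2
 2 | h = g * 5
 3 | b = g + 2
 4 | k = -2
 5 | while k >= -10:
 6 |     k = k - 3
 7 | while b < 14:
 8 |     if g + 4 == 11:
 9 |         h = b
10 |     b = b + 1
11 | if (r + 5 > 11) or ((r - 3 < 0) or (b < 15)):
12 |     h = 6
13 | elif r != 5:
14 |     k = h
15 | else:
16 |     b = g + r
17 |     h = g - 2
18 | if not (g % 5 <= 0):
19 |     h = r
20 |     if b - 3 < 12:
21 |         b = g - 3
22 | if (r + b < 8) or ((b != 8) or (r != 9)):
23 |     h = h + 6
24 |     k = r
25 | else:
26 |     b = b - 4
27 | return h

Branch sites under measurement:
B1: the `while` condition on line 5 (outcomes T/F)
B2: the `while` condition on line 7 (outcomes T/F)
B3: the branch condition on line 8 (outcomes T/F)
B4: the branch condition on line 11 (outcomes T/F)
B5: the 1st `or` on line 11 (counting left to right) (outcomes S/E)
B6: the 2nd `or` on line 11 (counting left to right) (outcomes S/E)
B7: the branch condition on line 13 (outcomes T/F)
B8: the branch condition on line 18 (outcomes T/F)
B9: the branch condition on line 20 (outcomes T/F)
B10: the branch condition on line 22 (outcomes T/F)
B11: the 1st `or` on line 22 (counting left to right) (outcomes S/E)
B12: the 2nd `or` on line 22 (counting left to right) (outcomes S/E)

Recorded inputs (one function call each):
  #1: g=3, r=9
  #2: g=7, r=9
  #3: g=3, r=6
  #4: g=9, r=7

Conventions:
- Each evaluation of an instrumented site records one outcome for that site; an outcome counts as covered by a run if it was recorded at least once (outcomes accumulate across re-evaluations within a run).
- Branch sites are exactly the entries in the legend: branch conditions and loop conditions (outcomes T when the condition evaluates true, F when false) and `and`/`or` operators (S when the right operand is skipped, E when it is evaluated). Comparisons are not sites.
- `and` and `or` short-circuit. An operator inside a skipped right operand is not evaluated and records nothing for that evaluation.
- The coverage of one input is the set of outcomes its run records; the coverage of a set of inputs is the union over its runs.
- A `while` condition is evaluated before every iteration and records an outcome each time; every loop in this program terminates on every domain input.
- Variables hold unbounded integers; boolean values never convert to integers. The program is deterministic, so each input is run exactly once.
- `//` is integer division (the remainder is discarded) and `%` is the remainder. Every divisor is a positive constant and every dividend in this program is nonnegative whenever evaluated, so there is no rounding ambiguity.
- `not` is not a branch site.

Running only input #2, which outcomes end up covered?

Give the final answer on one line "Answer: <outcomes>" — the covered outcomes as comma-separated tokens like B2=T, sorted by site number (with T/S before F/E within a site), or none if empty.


Event log for input #2 (g=7, r=9):
  B1->T, B1->T, B1->T, B1->F, B2->T, B3->T, B2->T, B3->T, B2->T, B3->T
  B2->T, B3->T, B2->T, B3->T, B2->F, B5->S, B4->T, B8->T, B9->T, B11->E
  B12->S, B10->T
collecting distinct outcomes: B1=T, B1=F, B2=T, B2=F, B3=T, B4=T, B5=S, B8=T, B9=T, B10=T, B11=E, B12=S
Answer: B1=T, B1=F, B2=T, B2=F, B3=T, B4=T, B5=S, B8=T, B9=T, B10=T, B11=E, B12=S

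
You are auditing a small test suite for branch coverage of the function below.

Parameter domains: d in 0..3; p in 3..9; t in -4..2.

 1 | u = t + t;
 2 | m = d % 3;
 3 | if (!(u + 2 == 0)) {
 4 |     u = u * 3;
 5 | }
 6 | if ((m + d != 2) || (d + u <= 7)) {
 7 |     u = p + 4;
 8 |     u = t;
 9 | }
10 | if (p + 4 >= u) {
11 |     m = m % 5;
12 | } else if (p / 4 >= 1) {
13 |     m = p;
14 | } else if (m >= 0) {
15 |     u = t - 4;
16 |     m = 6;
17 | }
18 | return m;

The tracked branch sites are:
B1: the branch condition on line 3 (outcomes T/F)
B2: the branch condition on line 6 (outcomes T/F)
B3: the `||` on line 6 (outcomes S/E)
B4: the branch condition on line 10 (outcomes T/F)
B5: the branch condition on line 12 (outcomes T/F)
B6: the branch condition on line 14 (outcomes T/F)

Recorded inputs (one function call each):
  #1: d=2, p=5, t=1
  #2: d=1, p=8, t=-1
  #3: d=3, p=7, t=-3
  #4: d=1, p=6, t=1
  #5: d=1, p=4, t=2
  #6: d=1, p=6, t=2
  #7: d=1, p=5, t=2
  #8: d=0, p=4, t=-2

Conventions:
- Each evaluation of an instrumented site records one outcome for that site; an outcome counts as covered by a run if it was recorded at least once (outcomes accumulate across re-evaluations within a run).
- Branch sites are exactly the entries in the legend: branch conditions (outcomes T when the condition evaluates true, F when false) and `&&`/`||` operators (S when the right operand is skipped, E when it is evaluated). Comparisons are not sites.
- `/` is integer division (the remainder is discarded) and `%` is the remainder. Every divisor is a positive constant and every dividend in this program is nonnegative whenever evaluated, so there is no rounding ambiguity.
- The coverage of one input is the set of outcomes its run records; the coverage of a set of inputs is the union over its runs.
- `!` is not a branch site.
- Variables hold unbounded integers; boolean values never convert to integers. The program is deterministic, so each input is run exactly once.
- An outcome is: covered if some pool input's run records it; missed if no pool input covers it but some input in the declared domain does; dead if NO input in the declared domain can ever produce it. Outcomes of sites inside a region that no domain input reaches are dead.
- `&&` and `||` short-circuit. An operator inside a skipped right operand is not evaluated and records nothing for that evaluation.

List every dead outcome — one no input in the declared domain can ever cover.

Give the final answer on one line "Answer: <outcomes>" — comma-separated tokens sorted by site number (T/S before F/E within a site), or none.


exhaustive pass over the 196-input domain:
  B6=F: zero occurrences over every domain input -> dead
  reachable outcomes have witnesses, e.g. B1=T (e.g. d=0, p=3, t=-4), B1=F (e.g. d=0, p=3, t=-1), B2=T (e.g. d=0, p=3, t=-4), B2=F (e.g. d=1, p=3, t=2)
Answer: B6=F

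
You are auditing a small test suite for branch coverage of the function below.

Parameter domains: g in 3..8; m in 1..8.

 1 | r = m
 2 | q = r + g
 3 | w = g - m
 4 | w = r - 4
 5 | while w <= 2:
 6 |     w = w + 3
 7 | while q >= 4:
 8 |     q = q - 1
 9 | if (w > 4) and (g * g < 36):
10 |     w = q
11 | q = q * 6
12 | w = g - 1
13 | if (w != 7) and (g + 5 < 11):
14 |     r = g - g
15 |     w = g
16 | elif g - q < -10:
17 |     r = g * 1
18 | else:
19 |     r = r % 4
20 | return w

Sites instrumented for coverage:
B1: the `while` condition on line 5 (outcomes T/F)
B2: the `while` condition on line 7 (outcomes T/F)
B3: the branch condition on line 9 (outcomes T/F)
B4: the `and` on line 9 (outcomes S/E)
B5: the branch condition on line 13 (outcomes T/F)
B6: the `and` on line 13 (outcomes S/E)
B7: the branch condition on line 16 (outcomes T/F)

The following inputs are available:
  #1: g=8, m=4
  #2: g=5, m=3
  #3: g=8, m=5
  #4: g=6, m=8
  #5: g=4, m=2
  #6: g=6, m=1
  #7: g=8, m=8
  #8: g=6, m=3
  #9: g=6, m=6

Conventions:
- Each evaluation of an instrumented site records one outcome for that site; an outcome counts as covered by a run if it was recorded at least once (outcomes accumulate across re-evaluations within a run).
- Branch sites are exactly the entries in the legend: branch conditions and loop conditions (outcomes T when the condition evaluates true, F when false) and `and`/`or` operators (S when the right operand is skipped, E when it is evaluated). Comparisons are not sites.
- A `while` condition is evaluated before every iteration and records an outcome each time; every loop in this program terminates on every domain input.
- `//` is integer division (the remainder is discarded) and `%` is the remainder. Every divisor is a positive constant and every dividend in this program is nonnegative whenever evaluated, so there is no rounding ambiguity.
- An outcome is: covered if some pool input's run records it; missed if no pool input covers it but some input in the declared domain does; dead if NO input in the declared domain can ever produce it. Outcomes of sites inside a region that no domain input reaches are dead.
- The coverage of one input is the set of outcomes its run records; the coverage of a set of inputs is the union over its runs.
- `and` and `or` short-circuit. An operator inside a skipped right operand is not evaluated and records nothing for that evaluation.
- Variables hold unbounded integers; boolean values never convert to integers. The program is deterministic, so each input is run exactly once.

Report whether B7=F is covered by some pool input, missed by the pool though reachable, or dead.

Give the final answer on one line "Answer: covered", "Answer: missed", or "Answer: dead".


B7=F is recorded by pool input(s) 1, 3, 7 -> covered
Answer: covered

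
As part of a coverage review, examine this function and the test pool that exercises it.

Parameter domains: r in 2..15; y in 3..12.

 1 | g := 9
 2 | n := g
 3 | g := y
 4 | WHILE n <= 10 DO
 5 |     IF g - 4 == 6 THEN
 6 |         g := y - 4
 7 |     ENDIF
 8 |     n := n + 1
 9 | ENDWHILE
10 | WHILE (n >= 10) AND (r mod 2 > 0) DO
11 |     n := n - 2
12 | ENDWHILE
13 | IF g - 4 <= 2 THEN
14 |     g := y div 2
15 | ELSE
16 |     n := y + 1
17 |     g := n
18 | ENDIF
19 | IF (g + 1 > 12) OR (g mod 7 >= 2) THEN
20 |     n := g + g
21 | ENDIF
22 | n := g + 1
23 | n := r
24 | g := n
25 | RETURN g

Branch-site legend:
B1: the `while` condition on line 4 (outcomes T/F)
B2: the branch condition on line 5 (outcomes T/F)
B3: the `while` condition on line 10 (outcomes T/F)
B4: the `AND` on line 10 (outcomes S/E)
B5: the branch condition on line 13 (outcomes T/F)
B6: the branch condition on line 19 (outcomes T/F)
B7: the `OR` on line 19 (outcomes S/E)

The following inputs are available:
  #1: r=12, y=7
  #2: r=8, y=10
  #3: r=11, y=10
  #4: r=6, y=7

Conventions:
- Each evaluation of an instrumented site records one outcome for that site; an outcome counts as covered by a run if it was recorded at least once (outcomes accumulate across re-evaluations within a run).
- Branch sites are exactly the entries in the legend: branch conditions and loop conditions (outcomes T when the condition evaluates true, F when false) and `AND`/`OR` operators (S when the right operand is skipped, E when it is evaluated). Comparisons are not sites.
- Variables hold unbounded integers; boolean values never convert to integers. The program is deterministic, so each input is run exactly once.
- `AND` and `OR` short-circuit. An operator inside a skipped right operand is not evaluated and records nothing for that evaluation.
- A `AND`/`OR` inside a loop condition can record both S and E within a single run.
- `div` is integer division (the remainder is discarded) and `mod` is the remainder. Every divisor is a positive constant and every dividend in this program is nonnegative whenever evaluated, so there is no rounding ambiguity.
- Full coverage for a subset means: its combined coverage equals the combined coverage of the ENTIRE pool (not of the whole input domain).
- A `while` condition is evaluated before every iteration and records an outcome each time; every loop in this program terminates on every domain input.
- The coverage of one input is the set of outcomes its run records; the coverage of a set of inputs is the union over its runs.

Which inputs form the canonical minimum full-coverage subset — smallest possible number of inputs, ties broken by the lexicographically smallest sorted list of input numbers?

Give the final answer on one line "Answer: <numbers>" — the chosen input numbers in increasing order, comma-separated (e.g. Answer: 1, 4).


#1 (r=12, y=7) -> covered: B1=T, B1=F, B2=F, B3=F, B4=E, B5=F, B6=F, B7=E
#2 (r=8, y=10) -> covered: B1=T, B1=F, B2=T, B2=F, B3=F, B4=E, B5=T, B6=T, B7=E
#3 (r=11, y=10) -> covered: B1=T, B1=F, B2=T, B2=F, B3=T, B3=F, B4=S, B4=E, B5=T, B6=T, B7=E
#4 (r=6, y=7) -> covered: B1=T, B1=F, B2=F, B3=F, B4=E, B5=F, B6=F, B7=E
pool-wide coverage (13 outcomes): B1=T, B1=F, B2=T, B2=F, B3=T, B3=F, B4=S, B4=E, B5=T, B5=F, B6=T, B6=F, B7=E
size 1 is not enough: best union over all size-1 subsets is 11/13
inputs {1, 3} (size 2) cover everything; no size-2 subset with a lexicographically smaller index list covers all 13
Answer: 1, 3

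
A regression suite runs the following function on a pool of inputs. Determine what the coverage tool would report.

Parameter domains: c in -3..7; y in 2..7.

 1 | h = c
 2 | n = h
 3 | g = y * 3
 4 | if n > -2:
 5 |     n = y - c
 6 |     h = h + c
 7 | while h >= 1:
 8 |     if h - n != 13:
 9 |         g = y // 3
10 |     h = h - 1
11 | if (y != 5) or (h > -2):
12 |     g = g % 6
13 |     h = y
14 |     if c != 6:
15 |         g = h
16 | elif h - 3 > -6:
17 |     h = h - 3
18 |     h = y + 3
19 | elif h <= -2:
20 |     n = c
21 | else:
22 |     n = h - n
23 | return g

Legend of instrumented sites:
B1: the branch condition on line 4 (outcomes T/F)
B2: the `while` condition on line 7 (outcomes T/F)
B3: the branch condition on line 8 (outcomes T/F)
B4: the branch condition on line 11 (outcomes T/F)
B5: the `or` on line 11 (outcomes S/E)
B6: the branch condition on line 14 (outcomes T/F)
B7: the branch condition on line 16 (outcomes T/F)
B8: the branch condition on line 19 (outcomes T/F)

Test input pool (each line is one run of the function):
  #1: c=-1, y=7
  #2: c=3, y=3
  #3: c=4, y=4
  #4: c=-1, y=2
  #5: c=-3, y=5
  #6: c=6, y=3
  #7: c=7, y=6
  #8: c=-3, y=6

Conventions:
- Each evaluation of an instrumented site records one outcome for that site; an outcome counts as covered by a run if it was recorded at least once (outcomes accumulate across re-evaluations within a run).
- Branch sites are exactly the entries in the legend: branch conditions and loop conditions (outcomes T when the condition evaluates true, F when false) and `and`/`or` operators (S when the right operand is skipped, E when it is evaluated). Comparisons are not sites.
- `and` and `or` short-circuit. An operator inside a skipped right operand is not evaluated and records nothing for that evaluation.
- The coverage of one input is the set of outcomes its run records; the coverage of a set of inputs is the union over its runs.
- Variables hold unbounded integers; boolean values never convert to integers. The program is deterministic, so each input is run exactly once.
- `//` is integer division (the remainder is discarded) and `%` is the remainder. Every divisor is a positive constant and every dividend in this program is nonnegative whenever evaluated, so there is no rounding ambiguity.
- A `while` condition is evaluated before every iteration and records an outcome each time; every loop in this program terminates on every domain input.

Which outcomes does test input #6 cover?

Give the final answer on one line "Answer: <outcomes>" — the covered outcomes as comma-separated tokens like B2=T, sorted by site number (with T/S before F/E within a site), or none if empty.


Running input #6 (c=6, y=3), event by event:
  B1->T, B2->T, B3->T, B2->T, B3->T, B2->T, B3->F, B2->T, B3->T, B2->T
  B3->T, B2->T, B3->T, B2->T, B3->T, B2->T, B3->T, B2->T, B3->T, B2->T
  B3->T, B2->T, B3->T, B2->T, B3->T, B2->F, B5->S, B4->T, B6->F
distinct outcomes covered: B1=T, B2=T, B2=F, B3=T, B3=F, B4=T, B5=S, B6=F
Answer: B1=T, B2=T, B2=F, B3=T, B3=F, B4=T, B5=S, B6=F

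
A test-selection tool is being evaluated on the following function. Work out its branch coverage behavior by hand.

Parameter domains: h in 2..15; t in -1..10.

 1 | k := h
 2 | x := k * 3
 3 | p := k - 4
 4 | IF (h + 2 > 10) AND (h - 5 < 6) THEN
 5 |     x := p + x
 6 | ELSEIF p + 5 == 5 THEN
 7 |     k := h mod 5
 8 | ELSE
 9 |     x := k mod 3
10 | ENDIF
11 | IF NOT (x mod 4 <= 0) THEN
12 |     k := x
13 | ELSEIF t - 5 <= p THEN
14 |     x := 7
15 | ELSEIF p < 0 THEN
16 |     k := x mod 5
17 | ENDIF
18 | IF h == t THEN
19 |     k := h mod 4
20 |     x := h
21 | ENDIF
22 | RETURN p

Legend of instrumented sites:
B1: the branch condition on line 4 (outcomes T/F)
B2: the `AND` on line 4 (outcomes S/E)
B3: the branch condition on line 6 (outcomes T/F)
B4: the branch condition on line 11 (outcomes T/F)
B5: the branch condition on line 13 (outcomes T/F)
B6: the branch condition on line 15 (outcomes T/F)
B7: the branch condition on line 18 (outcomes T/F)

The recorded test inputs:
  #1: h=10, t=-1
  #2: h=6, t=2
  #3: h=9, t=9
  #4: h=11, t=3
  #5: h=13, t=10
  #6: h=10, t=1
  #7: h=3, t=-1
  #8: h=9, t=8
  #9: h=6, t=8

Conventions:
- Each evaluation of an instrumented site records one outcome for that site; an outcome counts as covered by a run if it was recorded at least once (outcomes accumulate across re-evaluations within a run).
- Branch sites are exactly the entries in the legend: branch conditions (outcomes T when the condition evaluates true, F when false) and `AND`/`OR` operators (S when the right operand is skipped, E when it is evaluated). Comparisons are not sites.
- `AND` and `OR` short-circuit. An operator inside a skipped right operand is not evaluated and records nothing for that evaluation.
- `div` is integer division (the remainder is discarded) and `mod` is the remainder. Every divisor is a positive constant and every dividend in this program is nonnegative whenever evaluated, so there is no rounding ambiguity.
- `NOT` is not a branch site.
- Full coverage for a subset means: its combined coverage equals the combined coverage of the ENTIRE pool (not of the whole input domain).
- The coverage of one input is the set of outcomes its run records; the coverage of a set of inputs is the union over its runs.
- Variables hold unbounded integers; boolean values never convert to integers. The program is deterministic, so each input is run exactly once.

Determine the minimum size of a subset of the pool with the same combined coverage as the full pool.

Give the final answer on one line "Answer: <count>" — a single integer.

input #1, h=10, t=-1: events B2->E, B1->T, B4->F, B5->T, B7->F; outcomes B1=T, B2=E, B4=F, B5=T, B7=F
input #2, h=6, t=2: events B2->S, B1->F, B3->F, B4->F, B5->T, B7->F; outcomes B1=F, B2=S, B3=F, B4=F, B5=T, B7=F
input #3, h=9, t=9: events B2->E, B1->T, B4->F, B5->T, B7->T; outcomes B1=T, B2=E, B4=F, B5=T, B7=T
input #4, h=11, t=3: events B2->E, B1->F, B3->F, B4->T, B7->F; outcomes B1=F, B2=E, B3=F, B4=T, B7=F
input #5, h=13, t=10: events B2->E, B1->F, B3->F, B4->T, B7->F; outcomes B1=F, B2=E, B3=F, B4=T, B7=F
input #6, h=10, t=1: events B2->E, B1->T, B4->F, B5->T, B7->F; outcomes B1=T, B2=E, B4=F, B5=T, B7=F
input #7, h=3, t=-1: events B2->S, B1->F, B3->F, B4->F, B5->T, B7->F; outcomes B1=F, B2=S, B3=F, B4=F, B5=T, B7=F
input #8, h=9, t=8: events B2->E, B1->T, B4->F, B5->T, B7->F; outcomes B1=T, B2=E, B4=F, B5=T, B7=F
input #9, h=6, t=8: events B2->S, B1->F, B3->F, B4->F, B5->F, B6->F, B7->F; outcomes B1=F, B2=S, B3=F, B4=F, B5=F, B6=F, B7=F
pool-wide coverage (12 outcomes): B1=T, B1=F, B2=S, B2=E, B3=F, B4=T, B4=F, B5=T, B5=F, B6=F, B7=T, B7=F
size 1 is not enough: best union over all size-1 subsets is 7/12
size 2 is not enough: best union over all size-2 subsets is 11/12
size 3: inputs {3, 4, 9} cover all 12 outcomes, and no lexicographically smaller subset of this size does

Answer: 3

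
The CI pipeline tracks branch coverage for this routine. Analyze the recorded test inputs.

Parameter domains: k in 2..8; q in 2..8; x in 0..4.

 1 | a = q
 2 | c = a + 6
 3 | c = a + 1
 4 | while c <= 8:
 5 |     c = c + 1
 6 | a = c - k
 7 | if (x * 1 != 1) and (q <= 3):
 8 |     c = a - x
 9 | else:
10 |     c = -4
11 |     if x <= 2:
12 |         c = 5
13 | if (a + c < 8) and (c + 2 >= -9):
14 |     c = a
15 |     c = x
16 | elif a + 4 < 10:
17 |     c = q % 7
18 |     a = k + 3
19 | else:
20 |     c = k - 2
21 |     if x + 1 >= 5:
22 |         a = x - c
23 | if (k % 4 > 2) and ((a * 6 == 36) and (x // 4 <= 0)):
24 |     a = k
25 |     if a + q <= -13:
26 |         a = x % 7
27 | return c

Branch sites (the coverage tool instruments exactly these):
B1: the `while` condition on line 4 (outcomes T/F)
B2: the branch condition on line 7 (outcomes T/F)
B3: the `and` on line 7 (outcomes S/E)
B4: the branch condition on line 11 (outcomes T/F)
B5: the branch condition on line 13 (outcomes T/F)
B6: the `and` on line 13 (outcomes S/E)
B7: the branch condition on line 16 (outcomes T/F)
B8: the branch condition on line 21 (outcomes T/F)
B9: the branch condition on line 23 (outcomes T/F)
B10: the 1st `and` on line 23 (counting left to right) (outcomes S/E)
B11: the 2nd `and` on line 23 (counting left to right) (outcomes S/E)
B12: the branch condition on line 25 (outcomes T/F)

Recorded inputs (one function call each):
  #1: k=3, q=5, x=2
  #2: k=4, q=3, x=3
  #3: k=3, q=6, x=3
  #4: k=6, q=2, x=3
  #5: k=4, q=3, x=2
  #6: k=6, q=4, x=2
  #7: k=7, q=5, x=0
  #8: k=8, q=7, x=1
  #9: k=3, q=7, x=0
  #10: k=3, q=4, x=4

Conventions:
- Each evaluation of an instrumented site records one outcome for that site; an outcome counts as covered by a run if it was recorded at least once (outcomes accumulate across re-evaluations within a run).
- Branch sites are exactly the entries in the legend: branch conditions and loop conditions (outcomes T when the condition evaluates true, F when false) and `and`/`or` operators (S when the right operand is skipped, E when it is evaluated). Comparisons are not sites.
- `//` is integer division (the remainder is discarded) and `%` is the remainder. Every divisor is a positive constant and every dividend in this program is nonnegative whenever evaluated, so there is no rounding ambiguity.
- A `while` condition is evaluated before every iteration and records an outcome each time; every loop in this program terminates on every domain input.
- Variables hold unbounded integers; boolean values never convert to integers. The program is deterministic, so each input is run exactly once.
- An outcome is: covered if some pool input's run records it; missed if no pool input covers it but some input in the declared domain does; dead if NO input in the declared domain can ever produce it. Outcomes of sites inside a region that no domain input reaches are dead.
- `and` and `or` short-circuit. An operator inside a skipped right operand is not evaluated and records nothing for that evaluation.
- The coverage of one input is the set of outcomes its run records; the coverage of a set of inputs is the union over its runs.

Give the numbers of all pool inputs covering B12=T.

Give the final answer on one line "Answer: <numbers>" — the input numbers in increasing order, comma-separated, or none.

input #1 (k=3, q=5, x=2): never hits B12=T
input #2 (k=4, q=3, x=3): never hits B12=T
input #3 (k=3, q=6, x=3): never hits B12=T
input #4 (k=6, q=2, x=3): never hits B12=T
input #5 (k=4, q=3, x=2): never hits B12=T
input #6 (k=6, q=4, x=2): never hits B12=T
input #7 (k=7, q=5, x=0): never hits B12=T
input #8 (k=8, q=7, x=1): never hits B12=T
input #9 (k=3, q=7, x=0): never hits B12=T
input #10 (k=3, q=4, x=4): never hits B12=T

Answer: none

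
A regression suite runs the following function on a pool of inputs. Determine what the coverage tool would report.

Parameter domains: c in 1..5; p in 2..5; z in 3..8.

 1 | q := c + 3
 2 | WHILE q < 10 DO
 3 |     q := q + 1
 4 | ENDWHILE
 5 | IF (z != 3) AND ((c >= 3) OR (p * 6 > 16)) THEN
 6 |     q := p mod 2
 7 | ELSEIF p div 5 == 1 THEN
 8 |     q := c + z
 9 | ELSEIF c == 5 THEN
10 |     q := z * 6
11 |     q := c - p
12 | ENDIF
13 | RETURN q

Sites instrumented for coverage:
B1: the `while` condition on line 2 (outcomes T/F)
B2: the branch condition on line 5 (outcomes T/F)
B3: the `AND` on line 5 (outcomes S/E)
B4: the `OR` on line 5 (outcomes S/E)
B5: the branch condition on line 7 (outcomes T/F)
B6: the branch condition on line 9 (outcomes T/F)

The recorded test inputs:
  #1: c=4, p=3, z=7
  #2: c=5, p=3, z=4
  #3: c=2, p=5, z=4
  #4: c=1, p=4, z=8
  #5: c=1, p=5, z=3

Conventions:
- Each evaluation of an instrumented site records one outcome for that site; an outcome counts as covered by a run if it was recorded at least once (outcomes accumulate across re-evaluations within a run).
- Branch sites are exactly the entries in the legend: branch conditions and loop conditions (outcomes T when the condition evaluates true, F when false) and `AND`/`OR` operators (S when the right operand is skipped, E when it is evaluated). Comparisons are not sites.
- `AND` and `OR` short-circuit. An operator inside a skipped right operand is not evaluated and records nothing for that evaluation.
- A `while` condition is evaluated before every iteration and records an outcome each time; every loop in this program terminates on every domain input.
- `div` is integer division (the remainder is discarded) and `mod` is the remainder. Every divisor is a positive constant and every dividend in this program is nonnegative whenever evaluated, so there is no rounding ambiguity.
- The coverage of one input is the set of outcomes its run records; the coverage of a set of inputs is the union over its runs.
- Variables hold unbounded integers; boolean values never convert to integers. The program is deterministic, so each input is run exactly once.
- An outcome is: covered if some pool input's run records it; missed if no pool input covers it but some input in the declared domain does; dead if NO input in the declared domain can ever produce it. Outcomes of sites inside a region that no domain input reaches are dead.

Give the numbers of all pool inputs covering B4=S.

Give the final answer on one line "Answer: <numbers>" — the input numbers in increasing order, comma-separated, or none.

input #1 (c=4, p=3, z=7): covers B4=S
input #2 (c=5, p=3, z=4): covers B4=S
input #3 (c=2, p=5, z=4): misses B4=S
input #4 (c=1, p=4, z=8): misses B4=S
input #5 (c=1, p=5, z=3): misses B4=S

Answer: 1, 2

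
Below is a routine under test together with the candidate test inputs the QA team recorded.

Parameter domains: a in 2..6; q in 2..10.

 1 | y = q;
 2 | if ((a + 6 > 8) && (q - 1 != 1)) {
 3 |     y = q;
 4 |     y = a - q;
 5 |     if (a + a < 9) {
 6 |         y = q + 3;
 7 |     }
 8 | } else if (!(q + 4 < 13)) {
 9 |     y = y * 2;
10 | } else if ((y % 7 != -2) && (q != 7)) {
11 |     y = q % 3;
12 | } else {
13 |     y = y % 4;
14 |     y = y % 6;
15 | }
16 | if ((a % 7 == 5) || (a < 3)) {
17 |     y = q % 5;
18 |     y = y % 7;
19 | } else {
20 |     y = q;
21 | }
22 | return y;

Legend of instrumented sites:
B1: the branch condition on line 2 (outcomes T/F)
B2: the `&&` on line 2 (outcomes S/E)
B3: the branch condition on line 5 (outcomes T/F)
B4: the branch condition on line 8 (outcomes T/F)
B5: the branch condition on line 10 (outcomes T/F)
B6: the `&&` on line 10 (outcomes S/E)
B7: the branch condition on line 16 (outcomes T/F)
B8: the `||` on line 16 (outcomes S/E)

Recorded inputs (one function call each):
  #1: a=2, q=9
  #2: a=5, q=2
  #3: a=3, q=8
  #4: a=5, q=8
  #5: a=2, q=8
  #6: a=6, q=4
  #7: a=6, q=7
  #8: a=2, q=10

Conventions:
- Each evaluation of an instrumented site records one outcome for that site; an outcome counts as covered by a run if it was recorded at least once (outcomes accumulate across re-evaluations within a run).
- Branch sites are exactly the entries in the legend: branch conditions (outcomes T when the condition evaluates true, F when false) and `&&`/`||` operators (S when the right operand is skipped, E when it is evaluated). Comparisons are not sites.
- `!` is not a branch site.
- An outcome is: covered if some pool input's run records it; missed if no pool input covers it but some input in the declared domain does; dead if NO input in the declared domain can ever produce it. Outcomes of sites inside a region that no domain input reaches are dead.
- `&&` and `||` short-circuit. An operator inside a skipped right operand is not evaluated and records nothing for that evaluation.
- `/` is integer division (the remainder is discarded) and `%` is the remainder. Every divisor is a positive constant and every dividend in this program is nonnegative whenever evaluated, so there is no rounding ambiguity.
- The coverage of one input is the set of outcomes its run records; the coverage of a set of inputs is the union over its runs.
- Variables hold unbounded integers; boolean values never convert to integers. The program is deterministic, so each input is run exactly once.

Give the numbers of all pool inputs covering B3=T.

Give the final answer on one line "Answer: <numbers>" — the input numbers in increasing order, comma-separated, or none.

input #1 (a=2, q=9): never hits B3=T
input #2 (a=5, q=2): never hits B3=T
input #3 (a=3, q=8): hits B3=T
input #4 (a=5, q=8): never hits B3=T
input #5 (a=2, q=8): never hits B3=T
input #6 (a=6, q=4): never hits B3=T
input #7 (a=6, q=7): never hits B3=T
input #8 (a=2, q=10): never hits B3=T

Answer: 3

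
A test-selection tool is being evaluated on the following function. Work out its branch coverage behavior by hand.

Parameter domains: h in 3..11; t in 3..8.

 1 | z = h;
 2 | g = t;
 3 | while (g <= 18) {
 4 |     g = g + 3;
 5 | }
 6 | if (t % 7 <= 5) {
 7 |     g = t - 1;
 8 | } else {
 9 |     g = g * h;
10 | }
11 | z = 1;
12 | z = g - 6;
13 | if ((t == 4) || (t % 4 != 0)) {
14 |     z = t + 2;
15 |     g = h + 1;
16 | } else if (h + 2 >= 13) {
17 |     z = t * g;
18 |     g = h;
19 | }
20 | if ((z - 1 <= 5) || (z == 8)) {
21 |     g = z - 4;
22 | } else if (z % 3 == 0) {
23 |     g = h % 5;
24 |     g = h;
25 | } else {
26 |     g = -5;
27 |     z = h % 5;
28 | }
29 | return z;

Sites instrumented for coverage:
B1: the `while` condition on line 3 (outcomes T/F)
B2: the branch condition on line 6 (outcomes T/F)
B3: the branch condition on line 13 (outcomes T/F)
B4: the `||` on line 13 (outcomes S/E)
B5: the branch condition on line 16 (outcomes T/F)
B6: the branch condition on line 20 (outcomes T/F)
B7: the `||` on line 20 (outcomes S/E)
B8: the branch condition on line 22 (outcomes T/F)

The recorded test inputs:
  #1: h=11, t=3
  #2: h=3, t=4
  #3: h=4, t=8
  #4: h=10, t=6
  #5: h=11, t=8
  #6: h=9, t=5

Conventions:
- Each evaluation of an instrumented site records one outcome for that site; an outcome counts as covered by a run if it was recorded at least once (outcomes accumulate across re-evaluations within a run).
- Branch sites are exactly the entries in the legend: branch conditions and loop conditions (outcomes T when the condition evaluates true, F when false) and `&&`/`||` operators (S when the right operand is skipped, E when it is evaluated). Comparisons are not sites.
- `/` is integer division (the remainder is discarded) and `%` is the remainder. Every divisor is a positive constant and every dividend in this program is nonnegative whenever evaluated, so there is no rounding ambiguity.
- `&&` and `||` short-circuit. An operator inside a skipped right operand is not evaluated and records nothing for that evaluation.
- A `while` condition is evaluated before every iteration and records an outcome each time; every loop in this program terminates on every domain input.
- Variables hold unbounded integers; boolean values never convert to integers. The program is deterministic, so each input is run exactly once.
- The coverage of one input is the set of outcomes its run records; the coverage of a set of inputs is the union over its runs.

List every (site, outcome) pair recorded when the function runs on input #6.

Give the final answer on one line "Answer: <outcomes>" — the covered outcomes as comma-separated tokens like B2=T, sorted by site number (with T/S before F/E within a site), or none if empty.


Event log for input #6 (h=9, t=5):
  B1->T, B1->T, B1->T, B1->T, B1->T, B1->F, B2->T, B4->E, B3->T, B7->E
  B6->F, B8->F
as a set, this run covers: B1=T, B1=F, B2=T, B3=T, B4=E, B6=F, B7=E, B8=F
Answer: B1=T, B1=F, B2=T, B3=T, B4=E, B6=F, B7=E, B8=F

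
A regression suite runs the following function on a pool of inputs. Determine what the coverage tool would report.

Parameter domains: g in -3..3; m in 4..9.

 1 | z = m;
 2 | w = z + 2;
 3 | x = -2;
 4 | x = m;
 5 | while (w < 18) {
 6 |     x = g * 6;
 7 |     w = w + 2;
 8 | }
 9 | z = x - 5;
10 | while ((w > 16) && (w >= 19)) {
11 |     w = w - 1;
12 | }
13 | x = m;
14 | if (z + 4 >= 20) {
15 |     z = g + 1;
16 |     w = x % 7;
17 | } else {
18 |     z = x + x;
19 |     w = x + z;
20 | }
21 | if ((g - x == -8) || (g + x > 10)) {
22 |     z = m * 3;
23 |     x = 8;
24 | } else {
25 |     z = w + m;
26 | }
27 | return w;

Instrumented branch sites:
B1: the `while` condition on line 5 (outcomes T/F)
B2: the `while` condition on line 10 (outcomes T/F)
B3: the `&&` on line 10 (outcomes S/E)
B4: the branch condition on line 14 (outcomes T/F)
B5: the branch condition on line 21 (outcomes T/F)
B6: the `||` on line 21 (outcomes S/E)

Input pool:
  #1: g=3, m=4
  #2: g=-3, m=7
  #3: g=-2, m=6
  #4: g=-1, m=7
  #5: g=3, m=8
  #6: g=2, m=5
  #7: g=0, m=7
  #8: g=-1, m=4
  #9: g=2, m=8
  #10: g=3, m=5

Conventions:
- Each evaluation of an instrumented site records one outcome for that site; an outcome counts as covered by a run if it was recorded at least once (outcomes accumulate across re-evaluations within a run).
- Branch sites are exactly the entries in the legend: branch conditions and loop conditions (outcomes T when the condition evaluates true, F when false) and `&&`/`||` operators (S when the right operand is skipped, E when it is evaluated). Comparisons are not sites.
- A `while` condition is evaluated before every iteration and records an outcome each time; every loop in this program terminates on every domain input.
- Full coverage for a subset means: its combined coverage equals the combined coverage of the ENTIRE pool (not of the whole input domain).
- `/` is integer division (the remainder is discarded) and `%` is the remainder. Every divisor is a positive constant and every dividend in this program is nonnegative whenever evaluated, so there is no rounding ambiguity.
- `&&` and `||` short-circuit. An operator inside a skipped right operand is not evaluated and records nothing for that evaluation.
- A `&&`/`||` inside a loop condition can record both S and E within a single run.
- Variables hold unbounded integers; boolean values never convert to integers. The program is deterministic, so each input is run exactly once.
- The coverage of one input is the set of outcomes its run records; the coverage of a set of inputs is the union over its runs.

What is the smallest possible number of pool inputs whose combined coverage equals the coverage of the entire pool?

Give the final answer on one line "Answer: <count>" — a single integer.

run #1 (g=3, m=4) runs B1->T, B1->T, B1->T, B1->T, B1->T, B1->T, B1->F, B3->E, B2->F, B4->F, B6->E, B5->F; records B1=T, B1=F, B2=F, B3=E, B4=F, B5=F, B6=E
run #2 (g=-3, m=7) runs B1->T, B1->T, B1->T, B1->T, B1->T, B1->F, B3->E, B2->T, B3->E, B2->F, B4->F, B6->E, B5->F; records B1=T, B1=F, B2=T, B2=F, B3=E, B4=F, B5=F, B6=E
run #3 (g=-2, m=6) runs B1->T, B1->T, B1->T, B1->T, B1->T, B1->F, B3->E, B2->F, B4->F, B6->S, B5->T; records B1=T, B1=F, B2=F, B3=E, B4=F, B5=T, B6=S
run #4 (g=-1, m=7) runs B1->T, B1->T, B1->T, B1->T, B1->T, B1->F, B3->E, B2->T, B3->E, B2->F, B4->F, B6->S, B5->T; records B1=T, B1=F, B2=T, B2=F, B3=E, B4=F, B5=T, B6=S
run #5 (g=3, m=8) runs B1->T, B1->T, B1->T, B1->T, B1->F, B3->E, B2->F, B4->F, B6->E, B5->T; records B1=T, B1=F, B2=F, B3=E, B4=F, B5=T, B6=E
run #6 (g=2, m=5) runs B1->T, B1->T, B1->T, B1->T, B1->T, B1->T, B1->F, B3->E, B2->T, B3->E, B2->F, B4->F, B6->E, B5->F; records B1=T, B1=F, B2=T, B2=F, B3=E, B4=F, B5=F, B6=E
run #7 (g=0, m=7) runs B1->T, B1->T, B1->T, B1->T, B1->T, B1->F, B3->E, B2->T, B3->E, B2->F, B4->F, B6->E, B5->F; records B1=T, B1=F, B2=T, B2=F, B3=E, B4=F, B5=F, B6=E
run #8 (g=-1, m=4) runs B1->T, B1->T, B1->T, B1->T, B1->T, B1->T, B1->F, B3->E, B2->F, B4->F, B6->E, B5->F; records B1=T, B1=F, B2=F, B3=E, B4=F, B5=F, B6=E
run #9 (g=2, m=8) runs B1->T, B1->T, B1->T, B1->T, B1->F, B3->E, B2->F, B4->F, B6->E, B5->F; records B1=T, B1=F, B2=F, B3=E, B4=F, B5=F, B6=E
run #10 (g=3, m=5) runs B1->T, B1->T, B1->T, B1->T, B1->T, B1->T, B1->F, B3->E, B2->T, B3->E, B2->F, B4->F, B6->E, B5->F; records B1=T, B1=F, B2=T, B2=F, B3=E, B4=F, B5=F, B6=E
union over all inputs: B1=T, B1=F, B2=T, B2=F, B3=E, B4=F, B5=T, B5=F, B6=S, B6=E (10 outcomes)
size 1 is not enough: best union over all size-1 subsets is 8/10
the canonical winner is {1, 4}: size 2, full 10-outcome coverage, earliest index list among size-2 covers

Answer: 2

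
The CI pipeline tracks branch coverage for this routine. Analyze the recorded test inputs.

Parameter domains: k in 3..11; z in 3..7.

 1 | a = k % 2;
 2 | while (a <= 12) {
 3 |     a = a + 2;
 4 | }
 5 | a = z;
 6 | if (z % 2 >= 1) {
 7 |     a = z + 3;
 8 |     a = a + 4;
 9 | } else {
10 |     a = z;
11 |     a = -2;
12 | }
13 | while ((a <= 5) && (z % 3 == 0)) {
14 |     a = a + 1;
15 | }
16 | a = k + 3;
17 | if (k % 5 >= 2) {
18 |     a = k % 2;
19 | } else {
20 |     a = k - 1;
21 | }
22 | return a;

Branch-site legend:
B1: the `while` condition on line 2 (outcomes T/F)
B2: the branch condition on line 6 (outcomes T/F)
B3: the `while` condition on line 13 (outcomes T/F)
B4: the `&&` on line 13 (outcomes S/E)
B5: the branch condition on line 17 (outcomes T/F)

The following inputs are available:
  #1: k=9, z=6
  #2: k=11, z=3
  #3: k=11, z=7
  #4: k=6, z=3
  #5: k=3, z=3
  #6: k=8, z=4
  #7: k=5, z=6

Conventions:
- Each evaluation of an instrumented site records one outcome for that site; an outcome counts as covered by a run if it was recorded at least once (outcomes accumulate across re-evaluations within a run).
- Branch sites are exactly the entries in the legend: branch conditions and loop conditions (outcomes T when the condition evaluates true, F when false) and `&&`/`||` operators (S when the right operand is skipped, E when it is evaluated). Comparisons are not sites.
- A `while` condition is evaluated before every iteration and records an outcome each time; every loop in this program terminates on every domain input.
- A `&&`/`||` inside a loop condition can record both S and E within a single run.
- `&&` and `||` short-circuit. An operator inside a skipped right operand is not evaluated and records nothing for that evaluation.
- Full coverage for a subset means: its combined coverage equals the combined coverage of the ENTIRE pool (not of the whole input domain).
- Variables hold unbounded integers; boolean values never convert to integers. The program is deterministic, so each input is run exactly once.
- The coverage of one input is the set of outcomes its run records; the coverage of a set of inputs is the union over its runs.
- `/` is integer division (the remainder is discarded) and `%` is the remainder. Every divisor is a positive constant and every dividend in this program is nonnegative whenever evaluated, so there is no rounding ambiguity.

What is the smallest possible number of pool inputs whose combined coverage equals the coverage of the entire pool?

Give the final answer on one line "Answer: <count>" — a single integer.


input #1, k=9, z=6: outcomes B1=T, B1=F, B2=F, B3=T, B3=F, B4=S, B4=E, B5=T
input #2, k=11, z=3: outcomes B1=T, B1=F, B2=T, B3=F, B4=S, B5=F
input #3, k=11, z=7: outcomes B1=T, B1=F, B2=T, B3=F, B4=S, B5=F
input #4, k=6, z=3: outcomes B1=T, B1=F, B2=T, B3=F, B4=S, B5=F
input #5, k=3, z=3: outcomes B1=T, B1=F, B2=T, B3=F, B4=S, B5=T
input #6, k=8, z=4: outcomes B1=T, B1=F, B2=F, B3=F, B4=E, B5=T
input #7, k=5, z=6: outcomes B1=T, B1=F, B2=F, B3=T, B3=F, B4=S, B4=E, B5=F
union over all inputs: B1=T, B1=F, B2=T, B2=F, B3=T, B3=F, B4=S, B4=E, B5=T, B5=F (10 outcomes)
size 1 is not enough: best union over all size-1 subsets is 8/10
the canonical winner is {1, 2}: size 2, full 10-outcome coverage, earliest index list among size-2 covers
Answer: 2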